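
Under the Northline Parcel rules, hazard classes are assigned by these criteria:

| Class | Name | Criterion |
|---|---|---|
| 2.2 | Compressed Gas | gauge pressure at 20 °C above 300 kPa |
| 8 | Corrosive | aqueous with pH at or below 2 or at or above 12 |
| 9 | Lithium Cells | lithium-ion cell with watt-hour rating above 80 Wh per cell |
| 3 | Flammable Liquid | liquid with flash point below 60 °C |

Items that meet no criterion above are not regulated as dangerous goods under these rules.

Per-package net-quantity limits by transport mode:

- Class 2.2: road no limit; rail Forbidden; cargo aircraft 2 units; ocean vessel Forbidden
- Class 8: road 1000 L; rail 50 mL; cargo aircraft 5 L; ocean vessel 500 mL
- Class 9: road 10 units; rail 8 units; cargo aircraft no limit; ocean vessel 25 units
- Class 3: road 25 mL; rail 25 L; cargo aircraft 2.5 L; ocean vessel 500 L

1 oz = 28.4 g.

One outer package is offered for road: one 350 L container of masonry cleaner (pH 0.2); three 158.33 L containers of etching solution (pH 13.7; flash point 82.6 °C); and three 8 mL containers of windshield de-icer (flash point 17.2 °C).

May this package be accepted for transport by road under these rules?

pH 0.2 meets the Class 8 criterion (Corrosive), so the masonry cleaner is Class 8.
pH 13.7 meets the Class 8 criterion (Corrosive), so the etching solution is Class 8.
Flash point 17.2 °C meets the Class 3 criterion (Flammable Liquid), so the windshield de-icer is Class 3.
Total Class 8: 350 L + (three 158.33 L containers = 474.99 L) = 824.99 L.
824.99 L ≤ 1000 L (road limit, Class 8) — within limit.
Class 3 quantity: three 8 mL containers = 24 mL.
24 mL ≤ 25 mL (road limit, Class 3) — within limit.
Every hazard class is within its road limit and no segregation rule is violated.

Yes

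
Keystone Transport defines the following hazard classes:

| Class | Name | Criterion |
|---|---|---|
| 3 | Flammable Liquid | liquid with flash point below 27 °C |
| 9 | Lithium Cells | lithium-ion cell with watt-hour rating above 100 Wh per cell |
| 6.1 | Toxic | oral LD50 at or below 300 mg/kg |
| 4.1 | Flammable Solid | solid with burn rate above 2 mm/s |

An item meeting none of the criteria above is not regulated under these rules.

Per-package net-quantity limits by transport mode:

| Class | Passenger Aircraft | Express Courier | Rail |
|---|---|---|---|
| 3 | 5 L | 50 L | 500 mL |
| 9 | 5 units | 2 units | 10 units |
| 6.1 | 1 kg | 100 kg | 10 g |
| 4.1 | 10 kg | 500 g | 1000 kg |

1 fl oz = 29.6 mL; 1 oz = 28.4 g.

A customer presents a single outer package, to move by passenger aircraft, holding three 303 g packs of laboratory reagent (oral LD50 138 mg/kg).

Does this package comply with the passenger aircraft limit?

Yes

Oral LD50 138 mg/kg meets the Class 6.1 criterion (Toxic), so the laboratory reagent is Class 6.1.
Class 6.1 quantity: three 303 g packs = 909 g.
909 g ≤ 1 kg (passenger aircraft limit, Class 6.1) — within limit.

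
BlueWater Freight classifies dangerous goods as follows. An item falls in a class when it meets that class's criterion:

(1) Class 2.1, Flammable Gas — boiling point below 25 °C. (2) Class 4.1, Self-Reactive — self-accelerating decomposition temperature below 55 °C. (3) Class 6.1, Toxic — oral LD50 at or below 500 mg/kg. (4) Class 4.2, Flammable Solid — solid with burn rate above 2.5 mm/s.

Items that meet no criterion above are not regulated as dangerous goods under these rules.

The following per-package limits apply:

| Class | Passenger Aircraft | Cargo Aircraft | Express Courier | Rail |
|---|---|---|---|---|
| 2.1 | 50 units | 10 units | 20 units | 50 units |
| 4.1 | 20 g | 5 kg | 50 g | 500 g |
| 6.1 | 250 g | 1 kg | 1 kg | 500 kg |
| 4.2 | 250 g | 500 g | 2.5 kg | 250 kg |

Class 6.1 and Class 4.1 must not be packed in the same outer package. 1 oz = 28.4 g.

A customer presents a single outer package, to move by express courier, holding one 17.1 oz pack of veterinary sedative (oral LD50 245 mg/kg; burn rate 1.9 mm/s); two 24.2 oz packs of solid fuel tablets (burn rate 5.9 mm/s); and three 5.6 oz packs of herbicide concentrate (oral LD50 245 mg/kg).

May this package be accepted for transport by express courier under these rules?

Yes

With oral LD50 245 mg/kg (≤ 500 mg/kg), the veterinary sedative falls in Class 6.1.
With burn rate 5.9 mm/s (> 2.5 mm/s), the solid fuel tablets fall in Class 4.2.
Herbicide concentrate: oral LD50 245 mg/kg ≤ 500 mg/kg → Class 6.1 (Toxic).
Total Class 6.1: (one 17.1 oz pack = 485.64 g) + (three 5.6 oz packs = 477.12 g) = 962.76 g.
That is within the Class 6.1 express courier limit of 1 kg.
Class 4.2 quantity: two 24.2 oz packs = 1374.56 g.
1374.56 g is within the express courier limit of 2.5 kg for Class 4.2.
The segregation rule (Class 6.1 with Class 4.1) does not apply to Class 6.1 with Class 4.2.
Every hazard class is within its express courier limit and no segregation rule is violated.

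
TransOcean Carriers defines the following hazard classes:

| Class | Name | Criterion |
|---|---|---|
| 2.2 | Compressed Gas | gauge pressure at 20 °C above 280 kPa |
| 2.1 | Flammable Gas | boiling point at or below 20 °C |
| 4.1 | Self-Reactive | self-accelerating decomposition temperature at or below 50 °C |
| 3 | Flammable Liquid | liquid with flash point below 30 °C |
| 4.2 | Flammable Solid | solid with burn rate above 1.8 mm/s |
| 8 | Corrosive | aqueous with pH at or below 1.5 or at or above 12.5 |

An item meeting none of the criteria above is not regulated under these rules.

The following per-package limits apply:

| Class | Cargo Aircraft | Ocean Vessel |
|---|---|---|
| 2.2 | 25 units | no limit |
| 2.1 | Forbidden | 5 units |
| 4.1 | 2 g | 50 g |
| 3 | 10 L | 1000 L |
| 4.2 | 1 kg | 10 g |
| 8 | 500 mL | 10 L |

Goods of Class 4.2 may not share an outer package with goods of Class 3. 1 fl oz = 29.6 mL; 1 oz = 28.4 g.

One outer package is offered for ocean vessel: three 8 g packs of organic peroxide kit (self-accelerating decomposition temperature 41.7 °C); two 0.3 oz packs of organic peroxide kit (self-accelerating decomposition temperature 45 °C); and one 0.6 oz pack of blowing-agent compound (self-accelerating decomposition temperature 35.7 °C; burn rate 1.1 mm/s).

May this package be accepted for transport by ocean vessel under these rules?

No

The organic peroxide kit has self-accelerating decomposition temperature 41.7 °C, which is ≤ 50 °C, so it is Class 4.1 (Self-Reactive).
Self-accelerating decomposition temperature 45 °C meets the Class 4.1 criterion (Self-Reactive), so the organic peroxide kit is Class 4.1.
The blowing-agent compound has self-accelerating decomposition temperature 35.7 °C, which is ≤ 50 °C, so it is Class 4.1 (Self-Reactive).
Class 4.1 net quantity: (three 8 g packs = 24 g) + (two 0.3 oz packs = 17.04 g) + (one 0.6 oz pack = 17.04 g) = 58.08 g.
That exceeds the Class 4.1 ocean vessel limit of 50 g.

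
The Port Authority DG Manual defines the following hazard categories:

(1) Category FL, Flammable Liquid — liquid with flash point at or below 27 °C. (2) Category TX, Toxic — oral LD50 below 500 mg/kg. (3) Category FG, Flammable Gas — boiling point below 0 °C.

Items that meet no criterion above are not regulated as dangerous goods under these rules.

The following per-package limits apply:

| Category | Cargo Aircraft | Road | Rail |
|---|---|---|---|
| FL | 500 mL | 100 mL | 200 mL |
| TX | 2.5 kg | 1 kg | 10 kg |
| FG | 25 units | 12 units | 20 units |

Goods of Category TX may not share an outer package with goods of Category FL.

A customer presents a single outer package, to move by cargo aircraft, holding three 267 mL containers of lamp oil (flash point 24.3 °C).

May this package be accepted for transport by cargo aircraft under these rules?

No

The lamp oil has flash point 24.3 °C, which is ≤ 27 °C, so it is Category FL (Flammable Liquid).
Category FL quantity: three 267 mL containers = 801 mL.
That exceeds the Category FL cargo aircraft limit of 500 mL.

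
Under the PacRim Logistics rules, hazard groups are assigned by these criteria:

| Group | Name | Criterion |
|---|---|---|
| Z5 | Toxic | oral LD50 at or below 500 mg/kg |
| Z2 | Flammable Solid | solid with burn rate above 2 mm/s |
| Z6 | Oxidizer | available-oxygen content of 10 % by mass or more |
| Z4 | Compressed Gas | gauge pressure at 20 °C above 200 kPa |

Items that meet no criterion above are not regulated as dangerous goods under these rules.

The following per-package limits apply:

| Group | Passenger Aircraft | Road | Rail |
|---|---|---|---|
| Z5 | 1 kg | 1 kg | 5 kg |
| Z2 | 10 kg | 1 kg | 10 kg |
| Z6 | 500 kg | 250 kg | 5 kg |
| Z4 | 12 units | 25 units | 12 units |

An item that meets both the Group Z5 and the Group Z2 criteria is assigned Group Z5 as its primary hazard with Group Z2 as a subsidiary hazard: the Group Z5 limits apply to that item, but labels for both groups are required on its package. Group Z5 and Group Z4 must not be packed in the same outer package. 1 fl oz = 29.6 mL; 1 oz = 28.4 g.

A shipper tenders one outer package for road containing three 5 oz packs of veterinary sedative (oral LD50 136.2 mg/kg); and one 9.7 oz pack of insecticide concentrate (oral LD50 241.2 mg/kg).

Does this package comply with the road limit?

Yes

Veterinary sedative: oral LD50 136.2 mg/kg ≤ 500 mg/kg → Group Z5 (Toxic).
The insecticide concentrate has oral LD50 241.2 mg/kg, which is ≤ 500 mg/kg, so it is Group Z5 (Toxic).
Total Group Z5: (three 5 oz packs = 426 g) + (one 9.7 oz pack = 275.48 g) = 701.48 g.
701.48 g is within the road limit of 1 kg for Group Z5.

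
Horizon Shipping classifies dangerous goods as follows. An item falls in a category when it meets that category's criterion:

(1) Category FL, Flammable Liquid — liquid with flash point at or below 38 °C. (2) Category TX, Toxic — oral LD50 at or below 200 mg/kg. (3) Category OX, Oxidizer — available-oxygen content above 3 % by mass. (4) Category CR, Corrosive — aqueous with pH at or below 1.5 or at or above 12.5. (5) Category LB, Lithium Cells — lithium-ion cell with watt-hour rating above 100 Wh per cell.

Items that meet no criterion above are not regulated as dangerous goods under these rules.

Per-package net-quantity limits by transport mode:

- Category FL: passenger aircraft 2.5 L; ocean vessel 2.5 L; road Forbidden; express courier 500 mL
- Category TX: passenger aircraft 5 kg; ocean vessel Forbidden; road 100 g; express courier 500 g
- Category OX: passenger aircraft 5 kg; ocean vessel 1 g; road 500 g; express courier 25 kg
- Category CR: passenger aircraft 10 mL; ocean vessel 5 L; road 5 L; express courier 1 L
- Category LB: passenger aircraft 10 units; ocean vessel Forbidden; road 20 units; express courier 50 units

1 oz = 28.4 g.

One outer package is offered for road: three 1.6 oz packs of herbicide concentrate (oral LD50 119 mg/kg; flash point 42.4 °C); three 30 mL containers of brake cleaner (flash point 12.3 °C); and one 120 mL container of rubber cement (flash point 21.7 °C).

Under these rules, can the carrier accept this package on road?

No

Herbicide concentrate: oral LD50 119 mg/kg ≤ 200 mg/kg → Category TX (Toxic).
With flash point 12.3 °C (≤ 38 °C), the brake cleaner falls in Category FL.
With flash point 21.7 °C (≤ 38 °C), the rubber cement falls in Category FL.
Total Category FL: (three 30 mL containers = 90 mL) + 120 mL = 210 mL.
Category FL is Forbidden by road.
Category TX quantity: three 1.6 oz packs = 136.32 g.
136.32 g exceeds the road limit of 100 g for Category TX.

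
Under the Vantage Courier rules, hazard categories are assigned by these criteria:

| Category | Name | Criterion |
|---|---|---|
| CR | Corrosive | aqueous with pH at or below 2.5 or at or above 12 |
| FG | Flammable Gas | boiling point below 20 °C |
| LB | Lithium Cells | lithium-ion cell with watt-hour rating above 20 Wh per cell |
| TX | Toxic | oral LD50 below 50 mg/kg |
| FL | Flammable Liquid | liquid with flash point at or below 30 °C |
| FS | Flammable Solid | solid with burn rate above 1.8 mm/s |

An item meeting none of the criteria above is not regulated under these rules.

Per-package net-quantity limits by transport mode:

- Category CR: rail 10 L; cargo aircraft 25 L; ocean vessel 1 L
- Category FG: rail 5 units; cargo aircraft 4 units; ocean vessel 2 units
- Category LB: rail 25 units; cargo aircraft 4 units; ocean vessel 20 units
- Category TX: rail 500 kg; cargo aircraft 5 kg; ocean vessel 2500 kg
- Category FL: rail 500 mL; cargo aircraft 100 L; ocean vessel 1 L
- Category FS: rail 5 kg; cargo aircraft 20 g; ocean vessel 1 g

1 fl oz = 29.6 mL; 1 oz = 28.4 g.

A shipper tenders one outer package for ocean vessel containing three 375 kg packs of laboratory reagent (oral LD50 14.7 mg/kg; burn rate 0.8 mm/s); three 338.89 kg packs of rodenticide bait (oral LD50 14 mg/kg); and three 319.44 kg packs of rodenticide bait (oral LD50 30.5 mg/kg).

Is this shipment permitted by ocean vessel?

No

Oral LD50 14.7 mg/kg meets the Category TX criterion (Toxic), so the laboratory reagent is Category TX.
Rodenticide bait: oral LD50 14 mg/kg < 50 mg/kg → Category TX (Toxic).
Oral LD50 30.5 mg/kg meets the Category TX criterion (Toxic), so the rodenticide bait is Category TX.
Category TX net quantity: (three 375 kg packs = 1125 kg) + (three 338.89 kg packs = 1016.67 kg) + (three 319.44 kg packs = 958.32 kg) = 3099.99 kg.
That exceeds the Category TX ocean vessel limit of 2500 kg.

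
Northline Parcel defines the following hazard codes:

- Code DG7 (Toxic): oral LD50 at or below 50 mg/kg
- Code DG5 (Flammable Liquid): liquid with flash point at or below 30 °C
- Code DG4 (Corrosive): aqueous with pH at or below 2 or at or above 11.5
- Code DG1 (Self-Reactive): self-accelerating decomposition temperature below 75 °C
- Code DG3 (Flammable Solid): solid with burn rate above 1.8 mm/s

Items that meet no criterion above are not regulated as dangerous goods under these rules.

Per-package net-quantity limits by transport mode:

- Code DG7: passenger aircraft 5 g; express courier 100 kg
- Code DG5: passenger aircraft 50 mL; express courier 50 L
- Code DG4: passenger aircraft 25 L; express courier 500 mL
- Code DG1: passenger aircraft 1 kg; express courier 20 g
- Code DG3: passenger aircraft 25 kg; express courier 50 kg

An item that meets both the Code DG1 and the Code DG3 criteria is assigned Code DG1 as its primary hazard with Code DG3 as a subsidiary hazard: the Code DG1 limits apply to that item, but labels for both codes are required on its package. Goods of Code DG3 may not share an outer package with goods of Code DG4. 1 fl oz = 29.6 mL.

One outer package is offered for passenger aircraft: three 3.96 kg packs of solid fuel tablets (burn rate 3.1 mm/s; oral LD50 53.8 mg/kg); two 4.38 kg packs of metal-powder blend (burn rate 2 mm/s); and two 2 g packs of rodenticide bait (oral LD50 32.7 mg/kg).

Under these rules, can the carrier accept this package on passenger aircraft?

Burn rate 3.1 mm/s meets the Code DG3 criterion (Flammable Solid), so the solid fuel tablets are Code DG3.
With burn rate 2 mm/s (> 1.8 mm/s), the metal-powder blend falls in Code DG3.
The rodenticide bait has oral LD50 32.7 mg/kg, which is ≤ 50 mg/kg, so it is Code DG7 (Toxic).
Code DG3 net quantity: (three 3.96 kg packs = 11.88 kg) + (two 4.38 kg packs = 8.76 kg) = 20.64 kg.
20.64 kg is within the passenger aircraft limit of 25 kg for Code DG3.
Code DG7 quantity: two 2 g packs = 4 g.
4 g ≤ 5 g (passenger aircraft limit, Code DG7) — within limit.
The segregation rule (Code DG3 with Code DG4) does not apply to Code DG3 with Code DG7.
Every hazard code is within its passenger aircraft limit and no segregation rule is violated.

Yes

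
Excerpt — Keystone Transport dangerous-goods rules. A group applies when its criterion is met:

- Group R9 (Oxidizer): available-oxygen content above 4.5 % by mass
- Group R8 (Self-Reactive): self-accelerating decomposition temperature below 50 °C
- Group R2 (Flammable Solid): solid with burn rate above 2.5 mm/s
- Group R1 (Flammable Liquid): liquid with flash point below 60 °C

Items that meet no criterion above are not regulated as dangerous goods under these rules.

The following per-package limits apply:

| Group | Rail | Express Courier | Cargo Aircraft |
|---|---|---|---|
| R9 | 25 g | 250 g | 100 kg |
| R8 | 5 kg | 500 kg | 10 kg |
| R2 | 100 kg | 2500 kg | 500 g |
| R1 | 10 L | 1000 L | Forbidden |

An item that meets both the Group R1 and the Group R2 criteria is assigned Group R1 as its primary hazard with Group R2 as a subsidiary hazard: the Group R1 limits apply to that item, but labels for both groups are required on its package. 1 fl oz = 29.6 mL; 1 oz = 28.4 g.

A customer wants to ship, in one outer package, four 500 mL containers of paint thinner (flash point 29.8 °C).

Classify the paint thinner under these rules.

Group R1

Flash point 29.8 °C meets the Group R1 criterion (Flammable Liquid), so the paint thinner is Group R1.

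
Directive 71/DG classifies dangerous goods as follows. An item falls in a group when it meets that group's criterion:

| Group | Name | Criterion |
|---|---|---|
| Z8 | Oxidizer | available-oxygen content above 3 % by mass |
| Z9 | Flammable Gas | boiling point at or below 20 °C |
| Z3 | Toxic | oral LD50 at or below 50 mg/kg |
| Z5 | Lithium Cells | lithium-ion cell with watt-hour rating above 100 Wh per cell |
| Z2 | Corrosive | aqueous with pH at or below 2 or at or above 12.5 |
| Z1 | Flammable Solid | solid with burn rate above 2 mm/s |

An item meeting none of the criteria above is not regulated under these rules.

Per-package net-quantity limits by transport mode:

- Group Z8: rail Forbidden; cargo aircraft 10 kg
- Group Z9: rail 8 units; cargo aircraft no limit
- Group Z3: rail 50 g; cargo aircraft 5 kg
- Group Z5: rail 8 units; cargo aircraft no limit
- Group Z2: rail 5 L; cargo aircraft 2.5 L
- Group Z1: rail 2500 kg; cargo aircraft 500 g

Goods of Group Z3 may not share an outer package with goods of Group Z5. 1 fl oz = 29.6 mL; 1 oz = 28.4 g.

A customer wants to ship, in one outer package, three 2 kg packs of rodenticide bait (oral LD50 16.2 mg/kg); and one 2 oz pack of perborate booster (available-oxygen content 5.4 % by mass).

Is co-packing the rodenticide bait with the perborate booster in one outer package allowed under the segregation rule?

Oral LD50 16.2 mg/kg meets the Group Z3 criterion (Toxic), so the rodenticide bait is Group Z3.
With available-oxygen content 5.4 % by mass (> 3 % by mass), the perborate booster falls in Group Z8.
No segregation rule bars Group Z3 with Group Z8.

Yes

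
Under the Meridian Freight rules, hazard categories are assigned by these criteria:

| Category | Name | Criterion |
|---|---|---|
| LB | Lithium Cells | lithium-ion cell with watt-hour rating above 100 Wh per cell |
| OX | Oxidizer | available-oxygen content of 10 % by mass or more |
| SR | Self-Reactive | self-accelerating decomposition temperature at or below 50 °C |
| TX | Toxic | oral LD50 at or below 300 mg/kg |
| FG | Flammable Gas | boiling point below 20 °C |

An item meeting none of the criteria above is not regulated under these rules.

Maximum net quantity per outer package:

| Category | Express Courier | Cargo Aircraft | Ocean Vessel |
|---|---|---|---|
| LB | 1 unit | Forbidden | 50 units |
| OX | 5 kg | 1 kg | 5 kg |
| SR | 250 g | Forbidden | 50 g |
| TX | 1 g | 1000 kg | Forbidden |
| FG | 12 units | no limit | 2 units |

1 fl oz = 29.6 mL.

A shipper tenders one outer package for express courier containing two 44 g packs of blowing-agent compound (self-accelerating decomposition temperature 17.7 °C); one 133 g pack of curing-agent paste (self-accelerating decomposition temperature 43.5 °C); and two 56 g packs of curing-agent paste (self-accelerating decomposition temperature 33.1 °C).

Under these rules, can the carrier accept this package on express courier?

The blowing-agent compound has self-accelerating decomposition temperature 17.7 °C, which is ≤ 50 °C, so it is Category SR (Self-Reactive).
Curing-agent paste: self-accelerating decomposition temperature 43.5 °C ≤ 50 °C → Category SR (Self-Reactive).
With self-accelerating decomposition temperature 33.1 °C (≤ 50 °C), the curing-agent paste falls in Category SR.
Category SR net quantity: (two 44 g packs = 88 g) + 133 g + (two 56 g packs = 112 g) = 333 g.
333 g exceeds the express courier limit of 250 g for Category SR.

No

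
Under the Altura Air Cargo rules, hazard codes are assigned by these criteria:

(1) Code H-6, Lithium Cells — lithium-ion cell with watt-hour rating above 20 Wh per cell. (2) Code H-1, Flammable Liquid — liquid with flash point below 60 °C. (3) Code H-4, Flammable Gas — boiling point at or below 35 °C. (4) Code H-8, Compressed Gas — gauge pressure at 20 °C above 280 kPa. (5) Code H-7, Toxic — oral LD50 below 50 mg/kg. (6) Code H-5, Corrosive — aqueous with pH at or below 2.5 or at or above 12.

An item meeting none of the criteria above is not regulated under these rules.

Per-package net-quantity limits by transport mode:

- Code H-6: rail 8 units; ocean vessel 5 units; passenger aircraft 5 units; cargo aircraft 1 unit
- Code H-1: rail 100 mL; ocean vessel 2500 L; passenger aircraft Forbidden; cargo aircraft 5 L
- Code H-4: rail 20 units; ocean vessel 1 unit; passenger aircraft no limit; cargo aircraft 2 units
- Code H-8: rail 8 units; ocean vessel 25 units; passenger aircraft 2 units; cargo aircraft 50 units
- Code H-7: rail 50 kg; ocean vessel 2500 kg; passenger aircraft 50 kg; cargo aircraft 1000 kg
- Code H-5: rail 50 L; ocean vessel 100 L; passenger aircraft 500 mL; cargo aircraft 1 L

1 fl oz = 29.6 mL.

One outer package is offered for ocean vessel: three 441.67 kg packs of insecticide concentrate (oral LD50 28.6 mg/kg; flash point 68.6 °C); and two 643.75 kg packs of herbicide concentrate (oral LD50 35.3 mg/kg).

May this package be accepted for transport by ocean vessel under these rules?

No

With oral LD50 28.6 mg/kg (< 50 mg/kg), the insecticide concentrate falls in Code H-7.
The herbicide concentrate has oral LD50 35.3 mg/kg, which is < 50 mg/kg, so it is Code H-7 (Toxic).
Code H-7 net quantity: (three 441.67 kg packs = 1325.01 kg) + (two 643.75 kg packs = 1287.5 kg) = 2612.51 kg.
2612.51 kg > 2500 kg (ocean vessel limit, Code H-7) — over the limit.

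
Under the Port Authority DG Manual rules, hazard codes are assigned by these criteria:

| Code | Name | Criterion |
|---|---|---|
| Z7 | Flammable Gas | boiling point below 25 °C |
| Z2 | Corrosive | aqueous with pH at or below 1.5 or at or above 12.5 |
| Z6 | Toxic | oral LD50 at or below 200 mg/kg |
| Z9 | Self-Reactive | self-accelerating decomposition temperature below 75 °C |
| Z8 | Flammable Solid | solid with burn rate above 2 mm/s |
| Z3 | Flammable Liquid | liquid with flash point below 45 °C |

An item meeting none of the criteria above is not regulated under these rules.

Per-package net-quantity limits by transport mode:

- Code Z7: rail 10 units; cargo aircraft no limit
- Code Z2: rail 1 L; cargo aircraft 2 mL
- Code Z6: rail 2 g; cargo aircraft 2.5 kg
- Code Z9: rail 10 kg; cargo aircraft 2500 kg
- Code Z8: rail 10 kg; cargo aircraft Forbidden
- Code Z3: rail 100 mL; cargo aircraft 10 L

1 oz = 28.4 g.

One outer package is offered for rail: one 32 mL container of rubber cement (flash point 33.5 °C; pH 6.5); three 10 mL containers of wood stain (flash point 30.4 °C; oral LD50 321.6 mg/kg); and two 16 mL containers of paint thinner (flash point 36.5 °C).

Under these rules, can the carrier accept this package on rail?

Rubber cement: flash point 33.5 °C < 45 °C → Code Z3 (Flammable Liquid).
Wood stain: flash point 30.4 °C < 45 °C → Code Z3 (Flammable Liquid).
With flash point 36.5 °C (< 45 °C), the paint thinner falls in Code Z3.
Code Z3 net quantity: 32 mL + (three 10 mL containers = 30 mL) + (two 16 mL containers = 32 mL) = 94 mL.
94 mL ≤ 100 mL (rail limit, Code Z3) — within limit.

Yes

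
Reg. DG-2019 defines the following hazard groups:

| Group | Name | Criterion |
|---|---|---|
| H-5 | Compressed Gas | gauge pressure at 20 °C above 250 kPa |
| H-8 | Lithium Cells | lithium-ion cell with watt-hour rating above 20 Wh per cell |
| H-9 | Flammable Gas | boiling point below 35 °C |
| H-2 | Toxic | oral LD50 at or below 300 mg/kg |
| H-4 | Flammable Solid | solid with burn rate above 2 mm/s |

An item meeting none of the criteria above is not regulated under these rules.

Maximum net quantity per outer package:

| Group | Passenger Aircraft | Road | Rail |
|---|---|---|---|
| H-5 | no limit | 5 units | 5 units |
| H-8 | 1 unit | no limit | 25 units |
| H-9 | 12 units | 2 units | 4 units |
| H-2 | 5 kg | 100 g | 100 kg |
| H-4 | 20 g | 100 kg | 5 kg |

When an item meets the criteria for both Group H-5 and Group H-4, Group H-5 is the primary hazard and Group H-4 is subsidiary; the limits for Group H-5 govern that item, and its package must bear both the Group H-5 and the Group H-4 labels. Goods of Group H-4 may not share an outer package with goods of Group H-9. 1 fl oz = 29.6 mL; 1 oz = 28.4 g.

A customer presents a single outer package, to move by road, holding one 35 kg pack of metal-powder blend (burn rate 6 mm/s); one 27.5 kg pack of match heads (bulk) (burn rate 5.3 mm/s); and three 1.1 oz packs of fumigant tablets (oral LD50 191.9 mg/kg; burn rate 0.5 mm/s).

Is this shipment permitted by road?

Burn rate 6 mm/s meets the Group H-4 criterion (Flammable Solid), so the metal-powder blend is Group H-4.
The match heads (bulk) have burn rate 5.3 mm/s, which is > 2 mm/s, so they are Group H-4 (Flammable Solid).
Oral LD50 191.9 mg/kg meets the Group H-2 criterion (Toxic), so the fumigant tablets are Group H-2.
Total Group H-4: 35 kg + 27.5 kg = 62.5 kg.
62.5 kg is within the road limit of 100 kg for Group H-4.
Group H-2 quantity: three 1.1 oz packs = 93.72 g.
93.72 g ≤ 100 g (road limit, Group H-2) — within limit.
The segregation rule (Group H-4 with Group H-9) does not apply to Group H-4 with Group H-2.
Every hazard group is within its road limit and no segregation rule is violated.

Yes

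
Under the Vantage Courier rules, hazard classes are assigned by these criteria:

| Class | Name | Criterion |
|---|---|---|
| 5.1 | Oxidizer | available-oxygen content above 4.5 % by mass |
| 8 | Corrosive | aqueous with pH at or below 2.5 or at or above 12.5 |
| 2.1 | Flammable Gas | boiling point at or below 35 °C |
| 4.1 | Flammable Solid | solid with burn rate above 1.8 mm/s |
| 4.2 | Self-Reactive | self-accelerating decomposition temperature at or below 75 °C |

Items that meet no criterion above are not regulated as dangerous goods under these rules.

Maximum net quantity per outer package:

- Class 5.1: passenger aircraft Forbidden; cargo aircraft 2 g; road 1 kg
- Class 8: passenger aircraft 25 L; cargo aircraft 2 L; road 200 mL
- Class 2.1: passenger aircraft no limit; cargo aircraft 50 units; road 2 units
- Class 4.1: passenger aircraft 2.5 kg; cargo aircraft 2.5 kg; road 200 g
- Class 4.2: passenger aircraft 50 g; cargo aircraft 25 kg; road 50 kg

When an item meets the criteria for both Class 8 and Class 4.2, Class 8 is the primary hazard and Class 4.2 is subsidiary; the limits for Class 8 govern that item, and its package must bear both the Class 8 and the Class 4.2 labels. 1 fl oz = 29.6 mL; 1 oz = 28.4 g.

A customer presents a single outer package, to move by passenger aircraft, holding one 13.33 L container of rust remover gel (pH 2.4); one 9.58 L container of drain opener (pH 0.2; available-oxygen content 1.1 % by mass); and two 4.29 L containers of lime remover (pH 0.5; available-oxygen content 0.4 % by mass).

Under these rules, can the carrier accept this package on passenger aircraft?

pH 2.4 meets the Class 8 criterion (Corrosive), so the rust remover gel is Class 8.
pH 0.2 meets the Class 8 criterion (Corrosive), so the drain opener is Class 8.
With pH 0.5 (≤ 2.5), the lime remover falls in Class 8.
Class 8 net quantity: 13.33 L + 9.58 L + (two 4.29 L containers = 8.58 L) = 31.49 L.
31.49 L exceeds the passenger aircraft limit of 25 L for Class 8.

No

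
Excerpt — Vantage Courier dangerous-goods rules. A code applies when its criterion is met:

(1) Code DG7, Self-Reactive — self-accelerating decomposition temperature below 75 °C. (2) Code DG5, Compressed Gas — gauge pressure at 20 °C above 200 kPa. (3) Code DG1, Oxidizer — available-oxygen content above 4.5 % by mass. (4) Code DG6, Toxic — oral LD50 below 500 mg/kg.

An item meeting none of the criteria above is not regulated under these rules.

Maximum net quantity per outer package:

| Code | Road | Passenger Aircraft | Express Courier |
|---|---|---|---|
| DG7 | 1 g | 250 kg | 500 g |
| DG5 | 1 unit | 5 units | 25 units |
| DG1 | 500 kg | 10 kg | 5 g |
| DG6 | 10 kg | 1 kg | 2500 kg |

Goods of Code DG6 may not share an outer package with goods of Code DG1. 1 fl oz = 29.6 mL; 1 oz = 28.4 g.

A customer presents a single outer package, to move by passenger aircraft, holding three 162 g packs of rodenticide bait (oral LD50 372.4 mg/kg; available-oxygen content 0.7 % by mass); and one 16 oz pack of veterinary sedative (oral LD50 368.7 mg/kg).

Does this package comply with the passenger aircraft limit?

With oral LD50 372.4 mg/kg (< 500 mg/kg), the rodenticide bait falls in Code DG6.
Oral LD50 368.7 mg/kg meets the Code DG6 criterion (Toxic), so the veterinary sedative is Code DG6.
Total Code DG6: (three 162 g packs = 486 g) + (one 16 oz pack = 454.4 g) = 940.4 g.
940.4 g is within the passenger aircraft limit of 1 kg for Code DG6.

Yes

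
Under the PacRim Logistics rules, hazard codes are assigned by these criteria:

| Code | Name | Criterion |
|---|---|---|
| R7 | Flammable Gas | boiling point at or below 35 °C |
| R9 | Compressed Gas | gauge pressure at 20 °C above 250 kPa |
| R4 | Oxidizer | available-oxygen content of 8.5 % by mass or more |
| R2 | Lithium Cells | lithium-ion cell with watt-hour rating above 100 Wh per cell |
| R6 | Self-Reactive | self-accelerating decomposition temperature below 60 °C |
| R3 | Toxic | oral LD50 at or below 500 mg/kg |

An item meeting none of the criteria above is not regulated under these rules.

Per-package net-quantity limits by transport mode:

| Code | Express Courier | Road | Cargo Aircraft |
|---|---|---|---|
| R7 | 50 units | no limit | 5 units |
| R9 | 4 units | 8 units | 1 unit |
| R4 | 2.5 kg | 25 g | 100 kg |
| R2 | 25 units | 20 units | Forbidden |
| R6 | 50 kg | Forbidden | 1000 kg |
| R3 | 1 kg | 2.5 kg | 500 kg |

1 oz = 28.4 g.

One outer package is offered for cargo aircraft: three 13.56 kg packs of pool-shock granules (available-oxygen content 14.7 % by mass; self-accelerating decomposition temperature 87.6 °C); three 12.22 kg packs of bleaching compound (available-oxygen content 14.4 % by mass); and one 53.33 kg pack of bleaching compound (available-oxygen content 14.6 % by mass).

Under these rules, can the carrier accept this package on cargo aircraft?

Available-oxygen content 14.7 % by mass meets the Code R4 criterion (Oxidizer), so the pool-shock granules are Code R4.
With available-oxygen content 14.4 % by mass (≥ 8.5 % by mass), the bleaching compound falls in Code R4.
The bleaching compound has available-oxygen content 14.6 % by mass, which is ≥ 8.5 % by mass, so it is Code R4 (Oxidizer).
Code R4 net quantity: (three 13.56 kg packs = 40.68 kg) + (three 12.22 kg packs = 36.66 kg) + 53.33 kg = 130.67 kg.
That exceeds the Code R4 cargo aircraft limit of 100 kg.

No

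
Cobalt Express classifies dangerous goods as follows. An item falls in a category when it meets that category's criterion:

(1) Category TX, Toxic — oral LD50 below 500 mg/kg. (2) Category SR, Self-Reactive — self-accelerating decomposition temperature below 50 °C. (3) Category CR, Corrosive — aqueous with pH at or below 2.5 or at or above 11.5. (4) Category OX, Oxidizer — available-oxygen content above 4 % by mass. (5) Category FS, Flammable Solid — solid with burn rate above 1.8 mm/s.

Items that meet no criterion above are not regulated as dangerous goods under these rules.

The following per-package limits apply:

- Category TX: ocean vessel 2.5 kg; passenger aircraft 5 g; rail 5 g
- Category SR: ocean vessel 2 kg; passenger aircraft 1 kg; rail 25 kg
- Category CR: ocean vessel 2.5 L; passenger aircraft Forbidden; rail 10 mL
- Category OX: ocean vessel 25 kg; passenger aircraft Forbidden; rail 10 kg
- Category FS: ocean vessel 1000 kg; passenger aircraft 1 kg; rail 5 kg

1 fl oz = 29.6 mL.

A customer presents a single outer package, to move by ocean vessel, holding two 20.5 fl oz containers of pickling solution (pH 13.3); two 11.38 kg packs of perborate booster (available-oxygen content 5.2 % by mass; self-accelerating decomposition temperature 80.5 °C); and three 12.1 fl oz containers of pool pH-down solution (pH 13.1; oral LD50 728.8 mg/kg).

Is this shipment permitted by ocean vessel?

The pickling solution has pH 13.3, which is ≥ 11.5, so it is Category CR (Corrosive).
Perborate booster: available-oxygen content 5.2 % by mass > 4 % by mass → Category OX (Oxidizer).
Pool pH-down solution: pH 13.1 ≥ 11.5 → Category CR (Corrosive).
Total Category CR: (two 20.5 fl oz containers = 1213.6 mL) + (three 12.1 fl oz containers = 1074.48 mL) = 2288.08 mL.
2288.08 mL is within the ocean vessel limit of 2.5 L for Category CR.
Category OX quantity: two 11.38 kg packs = 22.76 kg.
That is within the Category OX ocean vessel limit of 25 kg.
Every hazard category is within its ocean vessel limit and no segregation rule is violated.

Yes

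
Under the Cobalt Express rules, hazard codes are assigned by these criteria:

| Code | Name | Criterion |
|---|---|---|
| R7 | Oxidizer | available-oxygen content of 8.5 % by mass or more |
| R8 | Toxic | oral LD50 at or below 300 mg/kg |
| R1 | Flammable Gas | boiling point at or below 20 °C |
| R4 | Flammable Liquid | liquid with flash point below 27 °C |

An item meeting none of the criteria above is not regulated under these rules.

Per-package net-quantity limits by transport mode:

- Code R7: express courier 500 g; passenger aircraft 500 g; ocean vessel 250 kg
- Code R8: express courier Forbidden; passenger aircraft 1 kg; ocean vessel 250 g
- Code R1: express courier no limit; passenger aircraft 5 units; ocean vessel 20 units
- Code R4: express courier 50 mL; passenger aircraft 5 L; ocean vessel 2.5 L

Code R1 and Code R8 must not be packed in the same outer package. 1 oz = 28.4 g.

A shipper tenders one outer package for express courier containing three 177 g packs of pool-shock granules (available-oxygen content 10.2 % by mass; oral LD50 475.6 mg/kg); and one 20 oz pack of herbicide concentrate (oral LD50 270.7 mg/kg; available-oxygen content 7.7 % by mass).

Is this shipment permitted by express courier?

No

The pool-shock granules have available-oxygen content 10.2 % by mass, which is ≥ 8.5 % by mass, so they are Code R7 (Oxidizer).
With oral LD50 270.7 mg/kg (≤ 300 mg/kg), the herbicide concentrate falls in Code R8.
Code R7 quantity: three 177 g packs = 531 g.
531 g > 500 g (express courier limit, Code R7) — over the limit.
Code R8 quantity: one 20 oz pack = 568 g.
Code R8 is Forbidden by express courier.
The segregation rule (Code R1 with Code R8) does not apply to Code R7 with Code R8.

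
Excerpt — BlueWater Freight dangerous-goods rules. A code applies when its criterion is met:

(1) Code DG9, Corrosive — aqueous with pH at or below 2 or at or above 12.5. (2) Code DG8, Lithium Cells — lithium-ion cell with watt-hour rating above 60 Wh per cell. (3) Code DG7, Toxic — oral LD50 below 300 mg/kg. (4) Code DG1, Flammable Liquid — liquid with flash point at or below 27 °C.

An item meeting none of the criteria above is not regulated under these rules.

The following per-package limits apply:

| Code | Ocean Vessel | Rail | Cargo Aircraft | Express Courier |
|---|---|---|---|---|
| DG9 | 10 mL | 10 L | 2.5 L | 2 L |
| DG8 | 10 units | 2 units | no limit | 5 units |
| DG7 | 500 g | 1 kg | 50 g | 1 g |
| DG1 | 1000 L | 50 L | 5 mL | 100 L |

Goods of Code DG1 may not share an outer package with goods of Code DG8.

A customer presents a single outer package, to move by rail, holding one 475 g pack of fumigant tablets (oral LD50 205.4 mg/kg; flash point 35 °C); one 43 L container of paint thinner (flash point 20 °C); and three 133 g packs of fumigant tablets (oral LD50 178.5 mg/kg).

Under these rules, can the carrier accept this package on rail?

Fumigant tablets: oral LD50 205.4 mg/kg < 300 mg/kg → Code DG7 (Toxic).
With flash point 20 °C (≤ 27 °C), the paint thinner falls in Code DG1.
Oral LD50 178.5 mg/kg meets the Code DG7 criterion (Toxic), so the fumigant tablets are Code DG7.
Code DG1 quantity: 43 L.
That is within the Code DG1 rail limit of 50 L.
Total Code DG7: 475 g + (three 133 g packs = 399 g) = 874 g.
874 g is within the rail limit of 1 kg for Code DG7.
The segregation rule (Code DG1 with Code DG8) does not apply to Code DG1 with Code DG7.
Every hazard code is within its rail limit and no segregation rule is violated.

Yes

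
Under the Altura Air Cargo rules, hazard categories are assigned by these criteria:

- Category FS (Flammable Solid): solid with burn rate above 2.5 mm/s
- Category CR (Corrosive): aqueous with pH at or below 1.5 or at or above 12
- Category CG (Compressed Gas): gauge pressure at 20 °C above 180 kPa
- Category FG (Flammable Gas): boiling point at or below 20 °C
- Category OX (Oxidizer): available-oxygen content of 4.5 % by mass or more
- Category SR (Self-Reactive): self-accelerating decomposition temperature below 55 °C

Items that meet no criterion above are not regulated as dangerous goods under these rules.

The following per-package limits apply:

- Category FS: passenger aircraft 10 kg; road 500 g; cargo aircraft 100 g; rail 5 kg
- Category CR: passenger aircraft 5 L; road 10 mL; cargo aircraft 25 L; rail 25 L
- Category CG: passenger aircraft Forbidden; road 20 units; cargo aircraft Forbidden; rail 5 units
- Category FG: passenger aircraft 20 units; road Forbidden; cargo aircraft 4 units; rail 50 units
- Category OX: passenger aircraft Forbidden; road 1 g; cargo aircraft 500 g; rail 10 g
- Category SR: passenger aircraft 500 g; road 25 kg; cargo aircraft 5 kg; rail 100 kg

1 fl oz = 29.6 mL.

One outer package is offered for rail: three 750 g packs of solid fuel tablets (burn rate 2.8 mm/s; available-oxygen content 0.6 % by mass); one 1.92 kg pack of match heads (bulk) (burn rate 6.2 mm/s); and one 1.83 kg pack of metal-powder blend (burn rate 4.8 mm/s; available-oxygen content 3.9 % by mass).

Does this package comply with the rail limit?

The solid fuel tablets have burn rate 2.8 mm/s, which is > 2.5 mm/s, so they are Category FS (Flammable Solid).
Match heads (bulk): burn rate 6.2 mm/s > 2.5 mm/s → Category FS (Flammable Solid).
Metal-powder blend: burn rate 4.8 mm/s > 2.5 mm/s → Category FS (Flammable Solid).
Category FS net quantity: (three 750 g packs = 2.25 kg) + 1.92 kg + 1.83 kg = 6 kg.
6 kg > 5 kg (rail limit, Category FS) — over the limit.

No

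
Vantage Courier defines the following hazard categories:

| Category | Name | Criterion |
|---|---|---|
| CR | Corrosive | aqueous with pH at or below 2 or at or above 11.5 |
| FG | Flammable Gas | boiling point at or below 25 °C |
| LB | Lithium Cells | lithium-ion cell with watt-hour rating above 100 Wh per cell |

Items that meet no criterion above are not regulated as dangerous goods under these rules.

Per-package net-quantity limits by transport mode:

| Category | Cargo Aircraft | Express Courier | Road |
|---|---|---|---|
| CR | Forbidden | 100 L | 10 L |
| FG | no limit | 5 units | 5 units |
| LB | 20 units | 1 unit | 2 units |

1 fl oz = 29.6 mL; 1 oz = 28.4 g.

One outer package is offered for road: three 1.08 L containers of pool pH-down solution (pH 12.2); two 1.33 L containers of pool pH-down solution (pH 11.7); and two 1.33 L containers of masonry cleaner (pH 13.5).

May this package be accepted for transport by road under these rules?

pH 12.2 meets the Category CR criterion (Corrosive), so the pool pH-down solution is Category CR.
The pool pH-down solution has pH 11.7, which is ≥ 11.5, so it is Category CR (Corrosive).
With pH 13.5 (≥ 11.5), the masonry cleaner falls in Category CR.
Category CR net quantity: (three 1.08 L containers = 3.24 L) + (two 1.33 L containers = 2.66 L) + (two 1.33 L containers = 2.66 L) = 8.56 L.
That is within the Category CR road limit of 10 L.

Yes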